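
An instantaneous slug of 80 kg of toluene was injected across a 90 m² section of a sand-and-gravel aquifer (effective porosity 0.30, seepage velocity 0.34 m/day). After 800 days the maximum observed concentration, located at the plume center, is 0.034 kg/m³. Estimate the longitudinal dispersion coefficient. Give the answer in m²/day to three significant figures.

0.755 m²/day

At the plume center C_max = M/(n_e·A·√(4πDt)), so D = M²/(4πt·(n_e·A·C_max)²).
n_e·A·C_max = 0.30 × 90 × 0.034 = 0.9180 kg/m.
D = 80²/(4π × 800 × 0.9180²) = 0.755 m²/day.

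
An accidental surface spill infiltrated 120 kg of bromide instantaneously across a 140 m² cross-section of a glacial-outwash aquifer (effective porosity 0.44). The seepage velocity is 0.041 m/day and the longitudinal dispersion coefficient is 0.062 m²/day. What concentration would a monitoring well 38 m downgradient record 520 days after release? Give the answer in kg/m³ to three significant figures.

0.0112 kg/m³

For an instantaneous plane source, C(x,t) = M/(n_e·A·√(4πDt)) · exp(−(x−vt)²/(4Dt)), with n_e·A the pore (flow) area.
Plume center vt = 0.041 × 520 = 21.32 m, so the well at 38 m is 16.68 m downgradient of the peak.
√(4πDt) = 20.13 m, giving peak height M/(n_e·A·√(4πDt)) = 120/(0.44 × 140 × 20.13) = 0.09677 kg/m³.
(x−vt)²/(4Dt) = (16.68)²/(4 × 0.062 × 520) = 2.157; exp(−2.157) = 0.1157.
C = 0.09677 × 0.1157 = 0.0112 kg/m³.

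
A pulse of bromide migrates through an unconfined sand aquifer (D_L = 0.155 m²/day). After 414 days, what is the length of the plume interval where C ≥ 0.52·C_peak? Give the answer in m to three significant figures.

25.9 m

The plume is Gaussian with σ = √(2Dt) = √(2 × 0.155 × 414) = 11.33 m.
C/C_peak = exp(−Δx²/(2σ²)) = 0.52 ⇒ Δx = σ·√(−2 ln 0.52) = 11.33 × 1.144 = 12.96 m.
Width = 2Δx = 25.9 m.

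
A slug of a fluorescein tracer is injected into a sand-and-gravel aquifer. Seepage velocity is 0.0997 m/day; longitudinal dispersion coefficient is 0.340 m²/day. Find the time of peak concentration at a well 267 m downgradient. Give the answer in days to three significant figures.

2640 days

For the 1D instantaneous-source solution, setting ∂C/∂t = 0 at fixed x gives v²t² + 2Dt − x² = 0, so t = (√(D² + v²x²) − D)/v².
√(D² + v²x²) = √(0.340² + 0.0997² × 267²) = 26.62; v² = 0.00994009.
t = (26.62 − 0.340)/0.00994009 = 2640 days (vs. the pure-advection estimate x/v = 2680 d).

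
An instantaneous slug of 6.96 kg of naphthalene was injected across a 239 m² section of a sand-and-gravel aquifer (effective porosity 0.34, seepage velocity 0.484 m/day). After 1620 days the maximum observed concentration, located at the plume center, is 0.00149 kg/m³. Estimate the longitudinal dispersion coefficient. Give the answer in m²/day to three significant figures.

At the plume center C_max = M/(n_e·A·√(4πDt)), so D = M²/(4πt·(n_e·A·C_max)²).
n_e·A·C_max = 0.34 × 239 × 0.00149 = 0.1211 kg/m.
D = 6.96²/(4π × 1620 × 0.1211²) = 0.162 m²/day.

0.162 m²/day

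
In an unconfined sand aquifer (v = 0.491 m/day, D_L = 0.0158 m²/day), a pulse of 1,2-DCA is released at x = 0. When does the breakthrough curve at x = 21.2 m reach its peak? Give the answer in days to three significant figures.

For the 1D instantaneous-source solution, setting ∂C/∂t = 0 at fixed x gives v²t² + 2Dt − x² = 0, so t = (√(D² + v²x²) − D)/v².
√(D² + v²x²) = √(0.0158² + 0.491² × 21.2²) = 10.41; v² = 0.241081.
t = (10.41 − 0.0158)/0.241081 = 43.1 days (vs. the pure-advection estimate x/v = 43.2 d).

43.1 days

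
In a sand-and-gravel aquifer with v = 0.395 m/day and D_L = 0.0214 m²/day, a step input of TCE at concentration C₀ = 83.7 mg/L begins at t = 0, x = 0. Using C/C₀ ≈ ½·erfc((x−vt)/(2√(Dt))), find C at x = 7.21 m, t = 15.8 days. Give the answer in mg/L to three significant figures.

For a continuous step input, C/C₀ ≈ ½·erfc((x−vt)/(2√(Dt))).
vt = 0.395 × 15.8 = 6.241 m and 2√(Dt) = 2√(0.0214 × 15.8) = 1.163 m.
Argument (x−vt)/(2√(Dt)) = (7.21 − 6.241)/1.163 = 0.8332; ½·erfc(0.8332) = 0.1193.
C = 83.7 × 0.1193 = 9.99 mg/L.

9.99 mg/L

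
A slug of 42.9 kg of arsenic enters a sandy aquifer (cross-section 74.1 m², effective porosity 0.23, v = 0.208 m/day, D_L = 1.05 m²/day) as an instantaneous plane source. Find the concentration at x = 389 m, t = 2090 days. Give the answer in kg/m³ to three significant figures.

0.0119 kg/m³

For an instantaneous plane source, C(x,t) = M/(n_e·A·√(4πDt)) · exp(−(x−vt)²/(4Dt)), with n_e·A the pore (flow) area.
Plume center vt = 0.208 × 2090 = 434.72 m, so the well at 389 m is 45.72 m upgradient of the peak.
√(4πDt) = 166.1 m, giving peak height M/(n_e·A·√(4πDt)) = 42.9/(0.23 × 74.1 × 166.1) = 0.01515 kg/m³.
(x−vt)²/(4Dt) = (-45.72)²/(4 × 1.05 × 2090) = 0.2381; exp(−0.2381) = 0.7881.
C = 0.01515 × 0.7881 = 0.0119 kg/m³.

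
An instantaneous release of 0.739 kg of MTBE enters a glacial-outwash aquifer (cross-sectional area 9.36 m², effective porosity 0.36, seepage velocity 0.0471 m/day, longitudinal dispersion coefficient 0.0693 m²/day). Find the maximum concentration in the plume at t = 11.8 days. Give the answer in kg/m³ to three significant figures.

0.0684 kg/m³

The peak of an instantaneous 1D plume sits at x = vt; there the Gaussian factor is 1 and C_max = M/(n_e·A·√(4πDt)), where n_e·A is the pore area the mass is dissolved in.
√(4πDt) = √(4π × 0.0693 × 11.8) = 3.206 m, so C_max = 0.739/(0.36 × 9.36 × 3.206) = 0.0684 kg/m³.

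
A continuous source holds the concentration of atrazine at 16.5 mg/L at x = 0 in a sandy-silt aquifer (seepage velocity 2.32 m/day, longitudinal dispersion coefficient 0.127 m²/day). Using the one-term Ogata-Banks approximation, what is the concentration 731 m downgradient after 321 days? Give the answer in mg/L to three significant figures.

15.4 mg/L

For a continuous step input, C/C₀ ≈ ½·erfc((x−vt)/(2√(Dt))).
vt = 2.32 × 321 = 744.72 m and 2√(Dt) = 2√(0.127 × 321) = 12.77 m.
Argument (x−vt)/(2√(Dt)) = (731 − 744.72)/12.77 = -1.074; ½·erfc(-1.074) = 0.9356.
C = 16.5 × 0.9356 = 15.4 mg/L.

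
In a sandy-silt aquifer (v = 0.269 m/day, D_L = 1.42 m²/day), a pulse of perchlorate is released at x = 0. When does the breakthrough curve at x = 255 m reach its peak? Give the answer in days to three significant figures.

For the 1D instantaneous-source solution, setting ∂C/∂t = 0 at fixed x gives v²t² + 2Dt − x² = 0, so t = (√(D² + v²x²) − D)/v².
√(D² + v²x²) = √(1.42² + 0.269² × 255²) = 68.61; v² = 0.072361.
t = (68.61 − 1.42)/0.072361 = 929 days (vs. the pure-advection estimate x/v = 948 d).

929 days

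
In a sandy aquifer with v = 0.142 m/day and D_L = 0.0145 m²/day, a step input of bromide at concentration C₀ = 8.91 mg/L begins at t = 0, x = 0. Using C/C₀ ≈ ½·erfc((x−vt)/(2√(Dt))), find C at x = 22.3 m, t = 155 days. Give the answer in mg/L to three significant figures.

3.97 mg/L

For a continuous step input, C/C₀ ≈ ½·erfc((x−vt)/(2√(Dt))).
vt = 0.142 × 155 = 22.01 m and 2√(Dt) = 2√(0.0145 × 155) = 2.998 m.
Argument (x−vt)/(2√(Dt)) = (22.3 − 22.01)/2.998 = 0.09673; ½·erfc(0.09673) = 0.4456.
C = 8.91 × 0.4456 = 3.97 mg/L.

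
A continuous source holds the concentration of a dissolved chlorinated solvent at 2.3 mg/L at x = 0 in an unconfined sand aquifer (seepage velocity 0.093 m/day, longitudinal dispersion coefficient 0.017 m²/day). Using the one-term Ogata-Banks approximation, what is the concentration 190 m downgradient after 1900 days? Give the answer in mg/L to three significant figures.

0.113 mg/L

For a continuous step input, C/C₀ ≈ ½·erfc((x−vt)/(2√(Dt))).
vt = 0.093 × 1900 = 176.7 m and 2√(Dt) = 2√(0.017 × 1900) = 11.37 m.
Argument (x−vt)/(2√(Dt)) = (190 − 176.7)/11.37 = 1.170; ½·erfc(1.170) = 0.04900.
C = 2.3 × 0.04900 = 0.113 mg/L.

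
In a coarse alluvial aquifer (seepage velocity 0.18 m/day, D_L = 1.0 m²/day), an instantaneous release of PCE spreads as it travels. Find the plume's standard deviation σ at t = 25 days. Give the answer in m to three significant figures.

Dispersive spreading gives a Gaussian with σ² = 2Dt; advection only shifts the center.
σ = √(2 × 1.0 × 25) = 7.07 m.

7.07 m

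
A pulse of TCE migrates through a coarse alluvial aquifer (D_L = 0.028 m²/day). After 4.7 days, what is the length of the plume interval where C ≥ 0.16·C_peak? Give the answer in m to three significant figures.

1.96 m

The plume is Gaussian with σ = √(2Dt) = √(2 × 0.028 × 4.7) = 0.5130 m.
C/C_peak = exp(−Δx²/(2σ²)) = 0.16 ⇒ Δx = σ·√(−2 ln 0.16) = 0.5130 × 1.914 = 0.9819 m.
Width = 2Δx = 1.96 m.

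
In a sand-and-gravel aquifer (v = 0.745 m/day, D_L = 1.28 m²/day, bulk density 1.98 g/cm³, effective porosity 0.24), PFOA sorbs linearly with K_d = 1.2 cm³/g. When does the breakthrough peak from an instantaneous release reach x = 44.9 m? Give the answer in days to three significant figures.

632 days

Retardation factor R = 1 + ρ_b·K_d/n = 1 + 1.98 × 1.2/0.24 = 10.90.
Sorption retards both mechanisms: v_R = v/R = 0.06835 m/day, D_R = D/R = 0.1174 m²/day.
Peak time from v_R²t² + 2D_R t − x² = 0: t = (√(D_R² + v_R²x²) − D_R)/v_R².
√(D_R² + v_R²x²) = √(0.1174² + 0.06835² × 44.9²) = 3.071; v_R² = 0.004672.
t = (3.071 − 0.1174)/0.004672 = 632 days.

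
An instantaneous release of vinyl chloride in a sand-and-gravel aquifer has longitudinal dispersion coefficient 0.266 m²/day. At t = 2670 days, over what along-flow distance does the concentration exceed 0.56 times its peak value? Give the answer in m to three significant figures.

81.2 m

The plume is Gaussian with σ = √(2Dt) = √(2 × 0.266 × 2670) = 37.69 m.
C/C_peak = exp(−Δx²/(2σ²)) = 0.56 ⇒ Δx = σ·√(−2 ln 0.56) = 37.69 × 1.077 = 40.59 m.
Width = 2Δx = 81.2 m.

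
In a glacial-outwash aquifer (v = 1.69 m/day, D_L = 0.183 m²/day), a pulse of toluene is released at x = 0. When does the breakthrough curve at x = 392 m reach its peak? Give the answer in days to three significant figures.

232 days

For the 1D instantaneous-source solution, setting ∂C/∂t = 0 at fixed x gives v²t² + 2Dt − x² = 0, so t = (√(D² + v²x²) − D)/v².
√(D² + v²x²) = √(0.183² + 1.69² × 392²) = 662.5; v² = 2.8561.
t = (662.5 − 0.183)/2.8561 = 232 days (vs. the pure-advection estimate x/v = 232 d).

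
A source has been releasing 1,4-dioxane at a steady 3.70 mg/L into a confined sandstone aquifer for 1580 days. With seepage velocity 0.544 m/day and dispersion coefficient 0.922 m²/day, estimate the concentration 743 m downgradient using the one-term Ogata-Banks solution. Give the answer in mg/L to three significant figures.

3.64 mg/L

For a continuous step input, C/C₀ ≈ ½·erfc((x−vt)/(2√(Dt))).
vt = 0.544 × 1580 = 859.52 m and 2√(Dt) = 2√(0.922 × 1580) = 76.34 m.
Argument (x−vt)/(2√(Dt)) = (743 − 859.52)/76.34 = -1.526; ½·erfc(-1.526) = 0.9845.
C = 3.70 × 0.9845 = 3.64 mg/L.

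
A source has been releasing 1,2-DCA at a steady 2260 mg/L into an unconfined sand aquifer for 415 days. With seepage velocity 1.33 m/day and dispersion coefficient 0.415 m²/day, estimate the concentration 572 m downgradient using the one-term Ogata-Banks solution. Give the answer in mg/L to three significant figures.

For a continuous step input, C/C₀ ≈ ½·erfc((x−vt)/(2√(Dt))).
vt = 1.33 × 415 = 551.95 m and 2√(Dt) = 2√(0.415 × 415) = 26.25 m.
Argument (x−vt)/(2√(Dt)) = (572 − 551.95)/26.25 = 0.7638; ½·erfc(0.7638) = 0.1400.
C = 2260 × 0.1400 = 316 mg/L.

316 mg/L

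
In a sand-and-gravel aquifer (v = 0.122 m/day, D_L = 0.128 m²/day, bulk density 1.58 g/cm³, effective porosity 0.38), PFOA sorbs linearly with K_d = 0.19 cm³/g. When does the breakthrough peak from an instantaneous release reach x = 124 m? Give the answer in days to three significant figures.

Retardation factor R = 1 + ρ_b·K_d/n = 1 + 1.58 × 0.19/0.38 = 1.790.
Sorption retards both mechanisms: v_R = v/R = 0.06816 m/day, D_R = D/R = 0.07151 m²/day.
Peak time from v_R²t² + 2D_R t − x² = 0: t = (√(D_R² + v_R²x²) − D_R)/v_R².
√(D_R² + v_R²x²) = √(0.07151² + 0.06816² × 124²) = 8.452; v_R² = 0.004646.
t = (8.452 − 0.07151)/0.004646 = 1800 days.

1800 days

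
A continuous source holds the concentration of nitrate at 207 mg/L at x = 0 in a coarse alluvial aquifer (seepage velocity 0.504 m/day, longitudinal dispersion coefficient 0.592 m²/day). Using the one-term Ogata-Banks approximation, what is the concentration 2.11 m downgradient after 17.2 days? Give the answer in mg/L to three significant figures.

192 mg/L

For a continuous step input, C/C₀ ≈ ½·erfc((x−vt)/(2√(Dt))).
vt = 0.504 × 17.2 = 8.6688 m and 2√(Dt) = 2√(0.592 × 17.2) = 6.382 m.
Argument (x−vt)/(2√(Dt)) = (2.11 − 8.6688)/6.382 = -1.028; ½·erfc(-1.028) = 0.9270.
C = 207 × 0.9270 = 192 mg/L.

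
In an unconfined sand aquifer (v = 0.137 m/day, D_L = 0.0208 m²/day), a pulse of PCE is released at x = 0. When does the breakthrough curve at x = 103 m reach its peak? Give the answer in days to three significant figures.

751 days

For the 1D instantaneous-source solution, setting ∂C/∂t = 0 at fixed x gives v²t² + 2Dt − x² = 0, so t = (√(D² + v²x²) − D)/v².
√(D² + v²x²) = √(0.0208² + 0.137² × 103²) = 14.11; v² = 0.018769.
t = (14.11 − 0.0208)/0.018769 = 751 days (vs. the pure-advection estimate x/v = 752 d).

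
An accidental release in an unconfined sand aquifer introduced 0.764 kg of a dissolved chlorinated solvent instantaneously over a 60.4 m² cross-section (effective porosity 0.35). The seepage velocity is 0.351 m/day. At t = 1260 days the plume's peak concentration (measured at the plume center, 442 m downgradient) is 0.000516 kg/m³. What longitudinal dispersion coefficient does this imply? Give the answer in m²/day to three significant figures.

At the plume center C_max = M/(n_e·A·√(4πDt)), so D = M²/(4πt·(n_e·A·C_max)²).
n_e·A·C_max = 0.35 × 60.4 × 0.000516 = 0.01091 kg/m.
D = 0.764²/(4π × 1260 × 0.01091²) = 0.310 m²/day.

0.310 m²/day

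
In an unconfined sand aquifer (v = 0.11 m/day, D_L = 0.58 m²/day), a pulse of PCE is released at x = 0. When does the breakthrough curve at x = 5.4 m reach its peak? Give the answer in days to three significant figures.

For the 1D instantaneous-source solution, setting ∂C/∂t = 0 at fixed x gives v²t² + 2Dt − x² = 0, so t = (√(D² + v²x²) − D)/v².
√(D² + v²x²) = √(0.58² + 0.11² × 5.4²) = 0.8302; v² = 0.0121.
t = (0.8302 − 0.58)/0.0121 = 20.7 days (vs. the pure-advection estimate x/v = 49.1 d).

20.7 days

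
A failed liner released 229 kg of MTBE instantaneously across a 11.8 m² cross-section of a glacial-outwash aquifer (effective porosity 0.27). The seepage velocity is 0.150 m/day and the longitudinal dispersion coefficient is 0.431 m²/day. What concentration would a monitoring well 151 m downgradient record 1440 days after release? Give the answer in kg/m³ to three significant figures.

0.148 kg/m³

For an instantaneous plane source, C(x,t) = M/(n_e·A·√(4πDt)) · exp(−(x−vt)²/(4Dt)), with n_e·A the pore (flow) area.
Plume center vt = 0.150 × 1440 = 216 m, so the well at 151 m is 65 m upgradient of the peak.
√(4πDt) = 88.31 m, giving peak height M/(n_e·A·√(4πDt)) = 229/(0.27 × 11.8 × 88.31) = 0.8139 kg/m³.
(x−vt)²/(4Dt) = (-65)²/(4 × 0.431 × 1440) = 1.702; exp(−1.702) = 0.1823.
C = 0.8139 × 0.1823 = 0.148 kg/m³.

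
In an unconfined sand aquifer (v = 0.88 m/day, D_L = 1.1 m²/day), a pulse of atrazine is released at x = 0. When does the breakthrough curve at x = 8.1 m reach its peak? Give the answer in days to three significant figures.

7.89 days

For the 1D instantaneous-source solution, setting ∂C/∂t = 0 at fixed x gives v²t² + 2Dt − x² = 0, so t = (√(D² + v²x²) − D)/v².
√(D² + v²x²) = √(1.1² + 0.88² × 8.1²) = 7.212; v² = 0.7744.
t = (7.212 − 1.1)/0.7744 = 7.89 days (vs. the pure-advection estimate x/v = 9.20 d).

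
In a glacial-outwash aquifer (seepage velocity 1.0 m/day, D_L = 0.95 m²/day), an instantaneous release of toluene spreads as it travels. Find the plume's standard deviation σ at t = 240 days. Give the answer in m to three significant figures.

Dispersive spreading gives a Gaussian with σ² = 2Dt; advection only shifts the center.
σ = √(2 × 0.95 × 240) = 21.4 m.

21.4 m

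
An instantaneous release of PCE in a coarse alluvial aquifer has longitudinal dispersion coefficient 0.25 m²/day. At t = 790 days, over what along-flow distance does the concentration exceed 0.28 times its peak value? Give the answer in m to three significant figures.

63.4 m

The plume is Gaussian with σ = √(2Dt) = √(2 × 0.25 × 790) = 19.87 m.
C/C_peak = exp(−Δx²/(2σ²)) = 0.28 ⇒ Δx = σ·√(−2 ln 0.28) = 19.87 × 1.596 = 31.71 m.
Width = 2Δx = 63.4 m.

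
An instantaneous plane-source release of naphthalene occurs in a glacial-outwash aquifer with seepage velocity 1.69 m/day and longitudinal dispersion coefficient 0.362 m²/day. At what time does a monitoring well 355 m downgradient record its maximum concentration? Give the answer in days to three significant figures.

For the 1D instantaneous-source solution, setting ∂C/∂t = 0 at fixed x gives v²t² + 2Dt − x² = 0, so t = (√(D² + v²x²) − D)/v².
√(D² + v²x²) = √(0.362² + 1.69² × 355²) = 600.0; v² = 2.8561.
t = (600.0 − 0.362)/2.8561 = 210 days (vs. the pure-advection estimate x/v = 210 d).

210 days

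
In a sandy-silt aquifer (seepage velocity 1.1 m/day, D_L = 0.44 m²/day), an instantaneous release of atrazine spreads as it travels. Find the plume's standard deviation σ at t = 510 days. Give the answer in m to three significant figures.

21.2 m

Dispersive spreading gives a Gaussian with σ² = 2Dt; advection only shifts the center.
σ = √(2 × 0.44 × 510) = 21.2 m.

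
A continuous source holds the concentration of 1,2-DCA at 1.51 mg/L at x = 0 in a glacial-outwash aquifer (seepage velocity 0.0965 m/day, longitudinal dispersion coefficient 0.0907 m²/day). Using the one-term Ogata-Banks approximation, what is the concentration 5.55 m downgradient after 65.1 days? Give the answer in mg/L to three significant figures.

0.882 mg/L

For a continuous step input, C/C₀ ≈ ½·erfc((x−vt)/(2√(Dt))).
vt = 0.0965 × 65.1 = 6.28215 m and 2√(Dt) = 2√(0.0907 × 65.1) = 4.860 m.
Argument (x−vt)/(2√(Dt)) = (5.55 − 6.28215)/4.860 = -0.1506; ½·erfc(-0.1506) = 0.5843.
C = 1.51 × 0.5843 = 0.882 mg/L.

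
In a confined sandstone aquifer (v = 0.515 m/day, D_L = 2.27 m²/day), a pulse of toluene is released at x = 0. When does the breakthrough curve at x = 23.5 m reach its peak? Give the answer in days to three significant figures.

37.9 days

For the 1D instantaneous-source solution, setting ∂C/∂t = 0 at fixed x gives v²t² + 2Dt − x² = 0, so t = (√(D² + v²x²) − D)/v².
√(D² + v²x²) = √(2.27² + 0.515² × 23.5²) = 12.31; v² = 0.265225.
t = (12.31 − 2.27)/0.265225 = 37.9 days (vs. the pure-advection estimate x/v = 45.6 d).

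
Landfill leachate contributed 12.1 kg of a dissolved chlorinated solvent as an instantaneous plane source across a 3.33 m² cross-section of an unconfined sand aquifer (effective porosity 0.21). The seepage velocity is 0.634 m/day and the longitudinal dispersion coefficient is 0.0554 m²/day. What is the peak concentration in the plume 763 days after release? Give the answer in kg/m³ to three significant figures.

The peak of an instantaneous 1D plume sits at x = vt; there the Gaussian factor is 1 and C_max = M/(n_e·A·√(4πDt)), where n_e·A is the pore area the mass is dissolved in.
√(4πDt) = √(4π × 0.0554 × 763) = 23.05 m, so C_max = 12.1/(0.21 × 3.33 × 23.05) = 0.751 kg/m³.

0.751 kg/m³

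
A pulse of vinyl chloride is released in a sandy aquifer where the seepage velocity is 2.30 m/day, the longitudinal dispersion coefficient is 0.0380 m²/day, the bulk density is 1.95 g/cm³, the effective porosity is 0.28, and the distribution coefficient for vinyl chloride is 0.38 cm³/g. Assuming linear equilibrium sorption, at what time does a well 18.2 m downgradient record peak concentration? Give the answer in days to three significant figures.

28.8 days

Retardation factor R = 1 + ρ_b·K_d/n = 1 + 1.95 × 0.38/0.28 = 3.646.
Sorption retards both mechanisms: v_R = v/R = 0.6308 m/day, D_R = D/R = 0.01042 m²/day.
Peak time from v_R²t² + 2D_R t − x² = 0: t = (√(D_R² + v_R²x²) − D_R)/v_R².
√(D_R² + v_R²x²) = √(0.01042² + 0.6308² × 18.2²) = 11.48; v_R² = 0.3979.
t = (11.48 − 0.01042)/0.3979 = 28.8 days.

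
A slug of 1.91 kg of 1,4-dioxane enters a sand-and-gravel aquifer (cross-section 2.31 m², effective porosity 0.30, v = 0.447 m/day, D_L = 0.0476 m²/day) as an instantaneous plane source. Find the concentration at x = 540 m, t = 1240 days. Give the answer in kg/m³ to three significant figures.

For an instantaneous plane source, C(x,t) = M/(n_e·A·√(4πDt)) · exp(−(x−vt)²/(4Dt)), with n_e·A the pore (flow) area.
Plume center vt = 0.447 × 1240 = 554.28 m, so the well at 540 m is 14.28 m upgradient of the peak.
√(4πDt) = 27.23 m, giving peak height M/(n_e·A·√(4πDt)) = 1.91/(0.30 × 2.31 × 27.23) = 0.1012 kg/m³.
(x−vt)²/(4Dt) = (-14.28)²/(4 × 0.0476 × 1240) = 0.8637; exp(−0.8637) = 0.4216.
C = 0.1012 × 0.4216 = 0.0427 kg/m³.

0.0427 kg/m³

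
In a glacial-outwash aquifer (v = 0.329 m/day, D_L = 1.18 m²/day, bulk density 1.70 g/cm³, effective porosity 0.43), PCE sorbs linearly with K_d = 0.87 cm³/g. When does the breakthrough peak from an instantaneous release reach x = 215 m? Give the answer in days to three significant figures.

2850 days

Retardation factor R = 1 + ρ_b·K_d/n = 1 + 1.70 × 0.87/0.43 = 4.440.
Sorption retards both mechanisms: v_R = v/R = 0.07410 m/day, D_R = D/R = 0.2658 m²/day.
Peak time from v_R²t² + 2D_R t − x² = 0: t = (√(D_R² + v_R²x²) − D_R)/v_R².
√(D_R² + v_R²x²) = √(0.2658² + 0.07410² × 215²) = 15.93; v_R² = 0.005491.
t = (15.93 − 0.2658)/0.005491 = 2850 days.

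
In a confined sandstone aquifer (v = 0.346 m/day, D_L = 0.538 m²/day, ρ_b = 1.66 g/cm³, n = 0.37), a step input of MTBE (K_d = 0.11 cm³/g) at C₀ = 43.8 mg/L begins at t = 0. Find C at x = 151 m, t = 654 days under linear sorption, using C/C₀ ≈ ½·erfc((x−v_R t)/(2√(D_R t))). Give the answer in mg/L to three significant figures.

22.3 mg/L

Retardation factor R = 1 + ρ_b·K_d/n = 1 + 1.66 × 0.11/0.37 = 1.494.
Sorption retards both mechanisms: v_R = v/R = 0.2316 m/day, D_R = D/R = 0.3601 m²/day.
v_R·t = 0.2316 × 654 = 151.4664 m; 2√(D_R t) = 30.69 m; argument = (151 − 151.4664)/30.69 = -0.01520.
C = C₀ × ½·erfc(-0.01520) = 43.8 × 0.5086 = 22.3 mg/L.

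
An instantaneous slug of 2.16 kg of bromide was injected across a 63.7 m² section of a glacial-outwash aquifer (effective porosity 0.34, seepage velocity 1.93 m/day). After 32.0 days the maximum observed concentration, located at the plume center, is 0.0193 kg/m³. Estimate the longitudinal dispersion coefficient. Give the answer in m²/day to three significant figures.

At the plume center C_max = M/(n_e·A·√(4πDt)), so D = M²/(4πt·(n_e·A·C_max)²).
n_e·A·C_max = 0.34 × 63.7 × 0.0193 = 0.4180 kg/m.
D = 2.16²/(4π × 32.0 × 0.4180²) = 0.0664 m²/day.

0.0664 m²/day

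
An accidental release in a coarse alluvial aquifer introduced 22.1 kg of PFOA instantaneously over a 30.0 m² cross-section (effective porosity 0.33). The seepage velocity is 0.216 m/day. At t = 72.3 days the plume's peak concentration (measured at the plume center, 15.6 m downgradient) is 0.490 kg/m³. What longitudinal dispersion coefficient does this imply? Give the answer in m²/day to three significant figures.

At the plume center C_max = M/(n_e·A·√(4πDt)), so D = M²/(4πt·(n_e·A·C_max)²).
n_e·A·C_max = 0.33 × 30.0 × 0.490 = 4.851 kg/m.
D = 22.1²/(4π × 72.3 × 4.851²) = 0.0228 m²/day.

0.0228 m²/day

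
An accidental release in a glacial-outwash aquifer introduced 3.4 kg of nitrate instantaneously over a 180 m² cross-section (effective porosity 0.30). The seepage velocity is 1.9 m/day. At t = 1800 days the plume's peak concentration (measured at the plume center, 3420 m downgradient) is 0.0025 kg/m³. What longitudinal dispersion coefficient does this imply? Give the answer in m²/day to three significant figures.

0.0280 m²/day

At the plume center C_max = M/(n_e·A·√(4πDt)), so D = M²/(4πt·(n_e·A·C_max)²).
n_e·A·C_max = 0.30 × 180 × 0.0025 = 0.1350 kg/m.
D = 3.4²/(4π × 1800 × 0.1350²) = 0.0280 m²/day.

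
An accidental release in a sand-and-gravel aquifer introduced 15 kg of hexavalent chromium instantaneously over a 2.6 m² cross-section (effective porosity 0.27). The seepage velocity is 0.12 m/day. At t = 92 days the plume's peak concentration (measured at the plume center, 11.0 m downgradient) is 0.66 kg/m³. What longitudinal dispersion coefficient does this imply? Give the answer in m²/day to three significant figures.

0.907 m²/day

At the plume center C_max = M/(n_e·A·√(4πDt)), so D = M²/(4πt·(n_e·A·C_max)²).
n_e·A·C_max = 0.27 × 2.6 × 0.66 = 0.4633 kg/m.
D = 15²/(4π × 92 × 0.4633²) = 0.907 m²/day.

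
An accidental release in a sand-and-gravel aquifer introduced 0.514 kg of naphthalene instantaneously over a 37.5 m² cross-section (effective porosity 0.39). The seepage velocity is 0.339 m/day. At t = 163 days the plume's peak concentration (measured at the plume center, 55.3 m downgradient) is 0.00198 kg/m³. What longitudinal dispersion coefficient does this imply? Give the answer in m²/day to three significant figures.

At the plume center C_max = M/(n_e·A·√(4πDt)), so D = M²/(4πt·(n_e·A·C_max)²).
n_e·A·C_max = 0.39 × 37.5 × 0.00198 = 0.02896 kg/m.
D = 0.514²/(4π × 163 × 0.02896²) = 0.154 m²/day.

0.154 m²/day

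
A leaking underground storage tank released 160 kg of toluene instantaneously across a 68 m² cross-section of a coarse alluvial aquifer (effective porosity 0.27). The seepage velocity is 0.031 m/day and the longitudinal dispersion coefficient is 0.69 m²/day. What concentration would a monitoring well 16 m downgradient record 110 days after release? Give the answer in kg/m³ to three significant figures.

For an instantaneous plane source, C(x,t) = M/(n_e·A·√(4πDt)) · exp(−(x−vt)²/(4Dt)), with n_e·A the pore (flow) area.
Plume center vt = 0.031 × 110 = 3.41 m, so the well at 16 m is 12.59 m downgradient of the peak.
√(4πDt) = 30.88 m, giving peak height M/(n_e·A·√(4πDt)) = 160/(0.27 × 68 × 30.88) = 0.2822 kg/m³.
(x−vt)²/(4Dt) = (12.59)²/(4 × 0.69 × 110) = 0.5221; exp(−0.5221) = 0.5933.
C = 0.2822 × 0.5933 = 0.167 kg/m³.

0.167 kg/m³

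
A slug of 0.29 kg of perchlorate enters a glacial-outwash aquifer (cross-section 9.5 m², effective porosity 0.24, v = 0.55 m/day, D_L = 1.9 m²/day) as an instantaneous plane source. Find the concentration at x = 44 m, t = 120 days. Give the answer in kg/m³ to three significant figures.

0.00140 kg/m³

For an instantaneous plane source, C(x,t) = M/(n_e·A·√(4πDt)) · exp(−(x−vt)²/(4Dt)), with n_e·A the pore (flow) area.
Plume center vt = 0.55 × 120 = 66 m, so the well at 44 m is 22 m upgradient of the peak.
√(4πDt) = 53.53 m, giving peak height M/(n_e·A·√(4πDt)) = 0.29/(0.24 × 9.5 × 53.53) = 0.002376 kg/m³.
(x−vt)²/(4Dt) = (-22)²/(4 × 1.9 × 120) = 0.5307; exp(−0.5307) = 0.5882.
C = 0.002376 × 0.5882 = 0.00140 kg/m³.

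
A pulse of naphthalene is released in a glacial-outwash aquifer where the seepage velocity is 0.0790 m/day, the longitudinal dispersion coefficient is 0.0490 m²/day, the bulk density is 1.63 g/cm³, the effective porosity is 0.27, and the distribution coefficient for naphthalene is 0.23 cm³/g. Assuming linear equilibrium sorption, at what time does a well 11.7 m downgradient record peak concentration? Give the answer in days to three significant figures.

Retardation factor R = 1 + ρ_b·K_d/n = 1 + 1.63 × 0.23/0.27 = 2.389.
Sorption retards both mechanisms: v_R = v/R = 0.03307 m/day, D_R = D/R = 0.02051 m²/day.
Peak time from v_R²t² + 2D_R t − x² = 0: t = (√(D_R² + v_R²x²) − D_R)/v_R².
√(D_R² + v_R²x²) = √(0.02051² + 0.03307² × 11.7²) = 0.3875; v_R² = 0.001094.
t = (0.3875 − 0.02051)/0.001094 = 335 days.

335 days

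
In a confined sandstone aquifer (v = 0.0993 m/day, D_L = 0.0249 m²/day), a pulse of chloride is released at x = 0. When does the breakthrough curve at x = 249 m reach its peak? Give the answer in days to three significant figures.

2510 days

For the 1D instantaneous-source solution, setting ∂C/∂t = 0 at fixed x gives v²t² + 2Dt − x² = 0, so t = (√(D² + v²x²) − D)/v².
√(D² + v²x²) = √(0.0249² + 0.0993² × 249²) = 24.73; v² = 0.00986049.
t = (24.73 − 0.0249)/0.00986049 = 2510 days (vs. the pure-advection estimate x/v = 2510 d).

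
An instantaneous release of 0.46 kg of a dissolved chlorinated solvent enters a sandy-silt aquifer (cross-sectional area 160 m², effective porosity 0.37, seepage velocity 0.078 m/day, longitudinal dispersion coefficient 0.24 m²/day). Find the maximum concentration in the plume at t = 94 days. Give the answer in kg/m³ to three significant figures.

0.000461 kg/m³

The peak of an instantaneous 1D plume sits at x = vt; there the Gaussian factor is 1 and C_max = M/(n_e·A·√(4πDt)), where n_e·A is the pore area the mass is dissolved in.
√(4πDt) = √(4π × 0.24 × 94) = 16.84 m, so C_max = 0.46/(0.37 × 160 × 16.84) = 0.000461 kg/m³.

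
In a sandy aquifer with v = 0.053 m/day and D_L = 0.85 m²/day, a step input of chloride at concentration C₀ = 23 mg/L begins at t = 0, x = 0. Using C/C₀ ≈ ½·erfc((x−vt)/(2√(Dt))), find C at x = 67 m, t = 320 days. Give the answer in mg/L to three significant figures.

0.367 mg/L

For a continuous step input, C/C₀ ≈ ½·erfc((x−vt)/(2√(Dt))).
vt = 0.053 × 320 = 16.96 m and 2√(Dt) = 2√(0.85 × 320) = 32.98 m.
Argument (x−vt)/(2√(Dt)) = (67 − 16.96)/32.98 = 1.517; ½·erfc(1.517) = 0.01596.
C = 23 × 0.01596 = 0.367 mg/L.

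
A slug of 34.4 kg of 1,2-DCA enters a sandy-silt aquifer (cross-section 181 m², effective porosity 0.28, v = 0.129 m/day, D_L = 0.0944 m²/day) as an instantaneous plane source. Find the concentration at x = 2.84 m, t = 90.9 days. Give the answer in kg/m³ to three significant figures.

For an instantaneous plane source, C(x,t) = M/(n_e·A·√(4πDt)) · exp(−(x−vt)²/(4Dt)), with n_e·A the pore (flow) area.
Plume center vt = 0.129 × 90.9 = 11.7261 m, so the well at 2.84 m is 8.8861 m upgradient of the peak.
√(4πDt) = 10.38 m, giving peak height M/(n_e·A·√(4πDt)) = 34.4/(0.28 × 181 × 10.38) = 0.06539 kg/m³.
(x−vt)²/(4Dt) = (-8.8861)²/(4 × 0.0944 × 90.9) = 2.301; exp(−2.301) = 0.1002.
C = 0.06539 × 0.1002 = 0.00655 kg/m³.

0.00655 kg/m³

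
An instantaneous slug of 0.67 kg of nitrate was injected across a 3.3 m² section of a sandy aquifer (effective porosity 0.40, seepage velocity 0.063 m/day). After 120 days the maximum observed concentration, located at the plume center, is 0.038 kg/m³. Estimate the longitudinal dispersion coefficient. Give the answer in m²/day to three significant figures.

0.118 m²/day

At the plume center C_max = M/(n_e·A·√(4πDt)), so D = M²/(4πt·(n_e·A·C_max)²).
n_e·A·C_max = 0.40 × 3.3 × 0.038 = 0.05016 kg/m.
D = 0.67²/(4π × 120 × 0.05016²) = 0.118 m²/day.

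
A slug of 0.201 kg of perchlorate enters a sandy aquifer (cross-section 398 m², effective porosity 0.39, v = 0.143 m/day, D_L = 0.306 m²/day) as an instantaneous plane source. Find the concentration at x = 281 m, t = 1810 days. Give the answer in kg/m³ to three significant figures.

1.24e-05 kg/m³

For an instantaneous plane source, C(x,t) = M/(n_e·A·√(4πDt)) · exp(−(x−vt)²/(4Dt)), with n_e·A the pore (flow) area.
Plume center vt = 0.143 × 1810 = 258.83 m, so the well at 281 m is 22.17 m downgradient of the peak.
√(4πDt) = 83.43 m, giving peak height M/(n_e·A·√(4πDt)) = 0.201/(0.39 × 398 × 83.43) = 1.552e-05 kg/m³.
(x−vt)²/(4Dt) = (22.17)²/(4 × 0.306 × 1810) = 0.2219; exp(−0.2219) = 0.8010.
C = 1.552e-05 × 0.8010 = 1.24e-05 kg/m³.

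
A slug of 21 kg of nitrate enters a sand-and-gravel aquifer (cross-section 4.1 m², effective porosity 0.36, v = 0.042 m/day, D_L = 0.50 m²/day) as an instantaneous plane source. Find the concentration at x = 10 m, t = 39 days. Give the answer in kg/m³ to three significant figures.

0.371 kg/m³

For an instantaneous plane source, C(x,t) = M/(n_e·A·√(4πDt)) · exp(−(x−vt)²/(4Dt)), with n_e·A the pore (flow) area.
Plume center vt = 0.042 × 39 = 1.638 m, so the well at 10 m is 8.362 m downgradient of the peak.
√(4πDt) = 15.65 m, giving peak height M/(n_e·A·√(4πDt)) = 21/(0.36 × 4.1 × 15.65) = 0.9091 kg/m³.
(x−vt)²/(4Dt) = (8.362)²/(4 × 0.50 × 39) = 0.8964; exp(−0.8964) = 0.4080.
C = 0.9091 × 0.4080 = 0.371 kg/m³.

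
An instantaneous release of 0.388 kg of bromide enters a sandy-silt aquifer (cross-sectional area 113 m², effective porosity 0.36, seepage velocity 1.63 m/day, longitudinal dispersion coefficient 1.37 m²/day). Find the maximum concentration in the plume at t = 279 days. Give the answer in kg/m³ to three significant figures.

The peak of an instantaneous 1D plume sits at x = vt; there the Gaussian factor is 1 and C_max = M/(n_e·A·√(4πDt)), where n_e·A is the pore area the mass is dissolved in.
√(4πDt) = √(4π × 1.37 × 279) = 69.31 m, so C_max = 0.388/(0.36 × 113 × 69.31) = 0.000138 kg/m³.

0.000138 kg/m³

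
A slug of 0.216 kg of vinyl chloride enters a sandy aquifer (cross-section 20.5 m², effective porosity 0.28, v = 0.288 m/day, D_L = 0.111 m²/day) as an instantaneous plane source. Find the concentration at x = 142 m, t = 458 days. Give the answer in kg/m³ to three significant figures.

0.000902 kg/m³

For an instantaneous plane source, C(x,t) = M/(n_e·A·√(4πDt)) · exp(−(x−vt)²/(4Dt)), with n_e·A the pore (flow) area.
Plume center vt = 0.288 × 458 = 131.904 m, so the well at 142 m is 10.096 m downgradient of the peak.
√(4πDt) = 25.28 m, giving peak height M/(n_e·A·√(4πDt)) = 0.216/(0.28 × 20.5 × 25.28) = 0.001489 kg/m³.
(x−vt)²/(4Dt) = (10.096)²/(4 × 0.111 × 458) = 0.5012; exp(−0.5012) = 0.6058.
C = 0.001489 × 0.6058 = 0.000902 kg/m³.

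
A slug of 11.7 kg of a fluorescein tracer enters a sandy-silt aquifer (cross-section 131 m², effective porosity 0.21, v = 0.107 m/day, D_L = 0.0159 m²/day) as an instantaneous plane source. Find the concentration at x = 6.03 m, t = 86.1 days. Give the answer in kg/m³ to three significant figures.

For an instantaneous plane source, C(x,t) = M/(n_e·A·√(4πDt)) · exp(−(x−vt)²/(4Dt)), with n_e·A the pore (flow) area.
Plume center vt = 0.107 × 86.1 = 9.2127 m, so the well at 6.03 m is 3.1827 m upgradient of the peak.
√(4πDt) = 4.148 m, giving peak height M/(n_e·A·√(4πDt)) = 11.7/(0.21 × 131 × 4.148) = 0.1025 kg/m³.
(x−vt)²/(4Dt) = (-3.1827)²/(4 × 0.0159 × 86.1) = 1.850; exp(−1.850) = 0.1572.
C = 0.1025 × 0.1572 = 0.0161 kg/m³.

0.0161 kg/m³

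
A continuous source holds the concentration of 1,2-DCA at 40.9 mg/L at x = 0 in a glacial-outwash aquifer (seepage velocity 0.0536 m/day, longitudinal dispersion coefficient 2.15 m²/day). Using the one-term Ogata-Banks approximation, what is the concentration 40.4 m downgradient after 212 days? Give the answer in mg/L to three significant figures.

For a continuous step input, C/C₀ ≈ ½·erfc((x−vt)/(2√(Dt))).
vt = 0.0536 × 212 = 11.3632 m and 2√(Dt) = 2√(2.15 × 212) = 42.70 m.
Argument (x−vt)/(2√(Dt)) = (40.4 − 11.3632)/42.70 = 0.6800; ½·erfc(0.6800) = 0.1681.
C = 40.9 × 0.1681 = 6.88 mg/L.

6.88 mg/L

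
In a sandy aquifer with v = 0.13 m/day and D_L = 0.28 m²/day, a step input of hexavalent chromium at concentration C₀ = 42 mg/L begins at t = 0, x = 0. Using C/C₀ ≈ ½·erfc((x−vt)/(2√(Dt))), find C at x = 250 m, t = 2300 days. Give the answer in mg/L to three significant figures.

38.4 mg/L

For a continuous step input, C/C₀ ≈ ½·erfc((x−vt)/(2√(Dt))).
vt = 0.13 × 2300 = 299 m and 2√(Dt) = 2√(0.28 × 2300) = 50.75 m.
Argument (x−vt)/(2√(Dt)) = (250 − 299)/50.75 = -0.9655; ½·erfc(-0.9655) = 0.9139.
C = 42 × 0.9139 = 38.4 mg/L.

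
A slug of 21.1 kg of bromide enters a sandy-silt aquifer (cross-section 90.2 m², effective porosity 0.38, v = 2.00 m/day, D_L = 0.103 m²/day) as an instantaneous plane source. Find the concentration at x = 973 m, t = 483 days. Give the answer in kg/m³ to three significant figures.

For an instantaneous plane source, C(x,t) = M/(n_e·A·√(4πDt)) · exp(−(x−vt)²/(4Dt)), with n_e·A the pore (flow) area.
Plume center vt = 2.00 × 483 = 966 m, so the well at 973 m is 7 m downgradient of the peak.
√(4πDt) = 25.00 m, giving peak height M/(n_e·A·√(4πDt)) = 21.1/(0.38 × 90.2 × 25.00) = 0.02462 kg/m³.
(x−vt)²/(4Dt) = (7)²/(4 × 0.103 × 483) = 0.2462; exp(−0.2462) = 0.7818.
C = 0.02462 × 0.7818 = 0.0192 kg/m³.

0.0192 kg/m³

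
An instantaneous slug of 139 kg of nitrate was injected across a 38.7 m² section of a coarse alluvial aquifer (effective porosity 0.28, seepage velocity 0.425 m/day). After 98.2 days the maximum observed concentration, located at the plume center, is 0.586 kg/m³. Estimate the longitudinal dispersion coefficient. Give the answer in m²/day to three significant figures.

At the plume center C_max = M/(n_e·A·√(4πDt)), so D = M²/(4πt·(n_e·A·C_max)²).
n_e·A·C_max = 0.28 × 38.7 × 0.586 = 6.350 kg/m.
D = 139²/(4π × 98.2 × 6.350²) = 0.388 m²/day.

0.388 m²/day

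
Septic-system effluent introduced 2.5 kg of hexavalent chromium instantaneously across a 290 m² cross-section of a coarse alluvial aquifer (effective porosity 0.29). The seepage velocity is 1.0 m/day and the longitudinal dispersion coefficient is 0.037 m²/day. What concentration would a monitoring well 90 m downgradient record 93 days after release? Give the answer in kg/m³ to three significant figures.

0.00235 kg/m³

For an instantaneous plane source, C(x,t) = M/(n_e·A·√(4πDt)) · exp(−(x−vt)²/(4Dt)), with n_e·A the pore (flow) area.
Plume center vt = 1.0 × 93 = 93 m, so the well at 90 m is 3 m upgradient of the peak.
√(4πDt) = 6.576 m, giving peak height M/(n_e·A·√(4πDt)) = 2.5/(0.29 × 290 × 6.576) = 0.004520 kg/m³.
(x−vt)²/(4Dt) = (-3)²/(4 × 0.037 × 93) = 0.6539; exp(−0.6539) = 0.5200.
C = 0.004520 × 0.5200 = 0.00235 kg/m³.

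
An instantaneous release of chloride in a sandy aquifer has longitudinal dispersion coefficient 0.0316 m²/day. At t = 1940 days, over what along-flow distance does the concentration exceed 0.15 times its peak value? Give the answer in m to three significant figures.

43.1 m

The plume is Gaussian with σ = √(2Dt) = √(2 × 0.0316 × 1940) = 11.07 m.
C/C_peak = exp(−Δx²/(2σ²)) = 0.15 ⇒ Δx = σ·√(−2 ln 0.15) = 11.07 × 1.948 = 21.56 m.
Width = 2Δx = 43.1 m.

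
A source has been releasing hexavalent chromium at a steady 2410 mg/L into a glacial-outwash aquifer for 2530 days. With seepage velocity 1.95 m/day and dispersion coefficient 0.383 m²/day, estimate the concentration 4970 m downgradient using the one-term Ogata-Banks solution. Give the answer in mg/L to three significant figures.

490 mg/L

For a continuous step input, C/C₀ ≈ ½·erfc((x−vt)/(2√(Dt))).
vt = 1.95 × 2530 = 4933.5 m and 2√(Dt) = 2√(0.383 × 2530) = 62.26 m.
Argument (x−vt)/(2√(Dt)) = (4970 − 4933.5)/62.26 = 0.5863; ½·erfc(0.5863) = 0.2035.
C = 2410 × 0.2035 = 490 mg/L.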